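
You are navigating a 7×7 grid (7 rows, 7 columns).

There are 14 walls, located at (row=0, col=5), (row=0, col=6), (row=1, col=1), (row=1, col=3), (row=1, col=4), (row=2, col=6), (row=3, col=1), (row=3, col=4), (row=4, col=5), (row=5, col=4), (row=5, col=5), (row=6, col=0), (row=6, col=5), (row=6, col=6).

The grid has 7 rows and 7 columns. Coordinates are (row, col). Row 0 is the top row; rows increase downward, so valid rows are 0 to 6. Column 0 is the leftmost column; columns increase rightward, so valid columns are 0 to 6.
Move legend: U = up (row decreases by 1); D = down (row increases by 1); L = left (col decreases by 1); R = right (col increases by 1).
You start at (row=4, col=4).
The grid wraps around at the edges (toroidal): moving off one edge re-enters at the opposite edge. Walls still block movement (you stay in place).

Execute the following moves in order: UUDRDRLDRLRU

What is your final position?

Answer: Final position: (row=4, col=3)

Derivation:
Start: (row=4, col=4)
  U (up): blocked, stay at (row=4, col=4)
  U (up): blocked, stay at (row=4, col=4)
  D (down): blocked, stay at (row=4, col=4)
  R (right): blocked, stay at (row=4, col=4)
  D (down): blocked, stay at (row=4, col=4)
  R (right): blocked, stay at (row=4, col=4)
  L (left): (row=4, col=4) -> (row=4, col=3)
  D (down): (row=4, col=3) -> (row=5, col=3)
  R (right): blocked, stay at (row=5, col=3)
  L (left): (row=5, col=3) -> (row=5, col=2)
  R (right): (row=5, col=2) -> (row=5, col=3)
  U (up): (row=5, col=3) -> (row=4, col=3)
Final: (row=4, col=3)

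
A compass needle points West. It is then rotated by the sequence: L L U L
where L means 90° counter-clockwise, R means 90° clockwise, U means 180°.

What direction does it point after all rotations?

Start: West
  L (left (90° counter-clockwise)) -> South
  L (left (90° counter-clockwise)) -> East
  U (U-turn (180°)) -> West
  L (left (90° counter-clockwise)) -> South
Final: South

Answer: Final heading: South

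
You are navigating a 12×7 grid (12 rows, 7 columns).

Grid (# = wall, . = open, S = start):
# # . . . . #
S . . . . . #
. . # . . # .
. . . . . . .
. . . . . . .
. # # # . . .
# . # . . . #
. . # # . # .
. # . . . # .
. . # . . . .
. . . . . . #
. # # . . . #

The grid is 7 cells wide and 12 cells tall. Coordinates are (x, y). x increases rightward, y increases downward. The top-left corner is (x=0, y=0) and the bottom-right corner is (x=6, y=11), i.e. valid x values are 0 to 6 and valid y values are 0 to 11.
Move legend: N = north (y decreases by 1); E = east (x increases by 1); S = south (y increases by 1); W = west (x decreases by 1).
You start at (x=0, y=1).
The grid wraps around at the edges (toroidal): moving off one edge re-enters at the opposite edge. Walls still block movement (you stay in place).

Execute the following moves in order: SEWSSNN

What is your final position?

Start: (x=0, y=1)
  S (south): (x=0, y=1) -> (x=0, y=2)
  E (east): (x=0, y=2) -> (x=1, y=2)
  W (west): (x=1, y=2) -> (x=0, y=2)
  S (south): (x=0, y=2) -> (x=0, y=3)
  S (south): (x=0, y=3) -> (x=0, y=4)
  N (north): (x=0, y=4) -> (x=0, y=3)
  N (north): (x=0, y=3) -> (x=0, y=2)
Final: (x=0, y=2)

Answer: Final position: (x=0, y=2)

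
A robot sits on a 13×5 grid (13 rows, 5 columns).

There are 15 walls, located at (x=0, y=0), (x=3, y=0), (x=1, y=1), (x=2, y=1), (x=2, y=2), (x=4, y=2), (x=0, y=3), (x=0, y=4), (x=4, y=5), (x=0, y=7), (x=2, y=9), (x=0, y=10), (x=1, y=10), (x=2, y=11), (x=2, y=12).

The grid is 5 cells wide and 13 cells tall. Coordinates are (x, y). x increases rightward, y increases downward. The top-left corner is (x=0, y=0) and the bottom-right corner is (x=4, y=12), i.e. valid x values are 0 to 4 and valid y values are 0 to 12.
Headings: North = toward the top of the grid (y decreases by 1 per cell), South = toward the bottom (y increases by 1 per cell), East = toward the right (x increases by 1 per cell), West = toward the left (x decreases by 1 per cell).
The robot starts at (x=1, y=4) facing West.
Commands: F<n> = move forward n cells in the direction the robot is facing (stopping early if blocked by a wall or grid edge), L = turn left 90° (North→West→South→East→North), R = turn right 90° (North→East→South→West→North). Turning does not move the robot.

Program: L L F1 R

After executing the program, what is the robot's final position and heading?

Start: (x=1, y=4), facing West
  L: turn left, now facing South
  L: turn left, now facing East
  F1: move forward 1, now at (x=2, y=4)
  R: turn right, now facing South
Final: (x=2, y=4), facing South

Answer: Final position: (x=2, y=4), facing South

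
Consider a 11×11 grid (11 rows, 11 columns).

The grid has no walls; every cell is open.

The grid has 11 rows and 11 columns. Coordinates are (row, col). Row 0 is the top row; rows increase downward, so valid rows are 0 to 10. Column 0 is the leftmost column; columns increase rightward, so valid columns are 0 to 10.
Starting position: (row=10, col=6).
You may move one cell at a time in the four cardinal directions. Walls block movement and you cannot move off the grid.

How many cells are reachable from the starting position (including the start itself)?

Answer: Reachable cells: 121

Derivation:
BFS flood-fill from (row=10, col=6):
  Distance 0: (row=10, col=6)
  Distance 1: (row=9, col=6), (row=10, col=5), (row=10, col=7)
  Distance 2: (row=8, col=6), (row=9, col=5), (row=9, col=7), (row=10, col=4), (row=10, col=8)
  Distance 3: (row=7, col=6), (row=8, col=5), (row=8, col=7), (row=9, col=4), (row=9, col=8), (row=10, col=3), (row=10, col=9)
  Distance 4: (row=6, col=6), (row=7, col=5), (row=7, col=7), (row=8, col=4), (row=8, col=8), (row=9, col=3), (row=9, col=9), (row=10, col=2), (row=10, col=10)
  Distance 5: (row=5, col=6), (row=6, col=5), (row=6, col=7), (row=7, col=4), (row=7, col=8), (row=8, col=3), (row=8, col=9), (row=9, col=2), (row=9, col=10), (row=10, col=1)
  Distance 6: (row=4, col=6), (row=5, col=5), (row=5, col=7), (row=6, col=4), (row=6, col=8), (row=7, col=3), (row=7, col=9), (row=8, col=2), (row=8, col=10), (row=9, col=1), (row=10, col=0)
  Distance 7: (row=3, col=6), (row=4, col=5), (row=4, col=7), (row=5, col=4), (row=5, col=8), (row=6, col=3), (row=6, col=9), (row=7, col=2), (row=7, col=10), (row=8, col=1), (row=9, col=0)
  Distance 8: (row=2, col=6), (row=3, col=5), (row=3, col=7), (row=4, col=4), (row=4, col=8), (row=5, col=3), (row=5, col=9), (row=6, col=2), (row=6, col=10), (row=7, col=1), (row=8, col=0)
  Distance 9: (row=1, col=6), (row=2, col=5), (row=2, col=7), (row=3, col=4), (row=3, col=8), (row=4, col=3), (row=4, col=9), (row=5, col=2), (row=5, col=10), (row=6, col=1), (row=7, col=0)
  Distance 10: (row=0, col=6), (row=1, col=5), (row=1, col=7), (row=2, col=4), (row=2, col=8), (row=3, col=3), (row=3, col=9), (row=4, col=2), (row=4, col=10), (row=5, col=1), (row=6, col=0)
  Distance 11: (row=0, col=5), (row=0, col=7), (row=1, col=4), (row=1, col=8), (row=2, col=3), (row=2, col=9), (row=3, col=2), (row=3, col=10), (row=4, col=1), (row=5, col=0)
  Distance 12: (row=0, col=4), (row=0, col=8), (row=1, col=3), (row=1, col=9), (row=2, col=2), (row=2, col=10), (row=3, col=1), (row=4, col=0)
  Distance 13: (row=0, col=3), (row=0, col=9), (row=1, col=2), (row=1, col=10), (row=2, col=1), (row=3, col=0)
  Distance 14: (row=0, col=2), (row=0, col=10), (row=1, col=1), (row=2, col=0)
  Distance 15: (row=0, col=1), (row=1, col=0)
  Distance 16: (row=0, col=0)
Total reachable: 121 (grid has 121 open cells total)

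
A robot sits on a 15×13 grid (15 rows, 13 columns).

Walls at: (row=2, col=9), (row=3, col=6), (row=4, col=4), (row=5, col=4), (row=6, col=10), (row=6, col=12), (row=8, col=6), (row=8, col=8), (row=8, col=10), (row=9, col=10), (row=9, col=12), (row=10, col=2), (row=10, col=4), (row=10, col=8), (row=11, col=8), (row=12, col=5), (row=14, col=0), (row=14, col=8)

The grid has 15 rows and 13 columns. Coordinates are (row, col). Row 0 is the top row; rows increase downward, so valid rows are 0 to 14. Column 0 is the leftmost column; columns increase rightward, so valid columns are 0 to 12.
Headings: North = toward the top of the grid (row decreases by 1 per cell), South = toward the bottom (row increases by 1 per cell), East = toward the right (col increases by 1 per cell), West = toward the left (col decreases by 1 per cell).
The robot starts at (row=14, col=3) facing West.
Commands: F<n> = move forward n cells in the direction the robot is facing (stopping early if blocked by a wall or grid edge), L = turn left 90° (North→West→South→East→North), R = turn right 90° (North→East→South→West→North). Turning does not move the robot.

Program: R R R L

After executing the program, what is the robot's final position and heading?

Answer: Final position: (row=14, col=3), facing East

Derivation:
Start: (row=14, col=3), facing West
  R: turn right, now facing North
  R: turn right, now facing East
  R: turn right, now facing South
  L: turn left, now facing East
Final: (row=14, col=3), facing East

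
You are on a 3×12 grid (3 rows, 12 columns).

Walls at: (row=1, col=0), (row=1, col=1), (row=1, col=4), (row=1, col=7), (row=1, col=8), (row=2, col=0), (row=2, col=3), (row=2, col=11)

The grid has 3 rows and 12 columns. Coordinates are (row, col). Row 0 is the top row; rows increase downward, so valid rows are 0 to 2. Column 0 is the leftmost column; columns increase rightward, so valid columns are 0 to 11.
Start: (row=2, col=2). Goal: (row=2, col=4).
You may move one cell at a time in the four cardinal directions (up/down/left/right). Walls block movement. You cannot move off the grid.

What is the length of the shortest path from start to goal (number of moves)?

BFS from (row=2, col=2) until reaching (row=2, col=4):
  Distance 0: (row=2, col=2)
  Distance 1: (row=1, col=2), (row=2, col=1)
  Distance 2: (row=0, col=2), (row=1, col=3)
  Distance 3: (row=0, col=1), (row=0, col=3)
  Distance 4: (row=0, col=0), (row=0, col=4)
  Distance 5: (row=0, col=5)
  Distance 6: (row=0, col=6), (row=1, col=5)
  Distance 7: (row=0, col=7), (row=1, col=6), (row=2, col=5)
  Distance 8: (row=0, col=8), (row=2, col=4), (row=2, col=6)  <- goal reached here
One shortest path (8 moves): (row=2, col=2) -> (row=1, col=2) -> (row=1, col=3) -> (row=0, col=3) -> (row=0, col=4) -> (row=0, col=5) -> (row=1, col=5) -> (row=2, col=5) -> (row=2, col=4)

Answer: Shortest path length: 8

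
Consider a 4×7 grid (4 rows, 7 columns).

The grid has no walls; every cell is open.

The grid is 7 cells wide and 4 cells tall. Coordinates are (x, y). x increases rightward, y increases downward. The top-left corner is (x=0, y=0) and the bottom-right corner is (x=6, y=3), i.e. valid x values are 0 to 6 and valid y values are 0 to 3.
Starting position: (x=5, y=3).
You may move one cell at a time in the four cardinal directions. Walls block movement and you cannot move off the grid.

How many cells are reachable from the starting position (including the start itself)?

Answer: Reachable cells: 28

Derivation:
BFS flood-fill from (x=5, y=3):
  Distance 0: (x=5, y=3)
  Distance 1: (x=5, y=2), (x=4, y=3), (x=6, y=3)
  Distance 2: (x=5, y=1), (x=4, y=2), (x=6, y=2), (x=3, y=3)
  Distance 3: (x=5, y=0), (x=4, y=1), (x=6, y=1), (x=3, y=2), (x=2, y=3)
  Distance 4: (x=4, y=0), (x=6, y=0), (x=3, y=1), (x=2, y=2), (x=1, y=3)
  Distance 5: (x=3, y=0), (x=2, y=1), (x=1, y=2), (x=0, y=3)
  Distance 6: (x=2, y=0), (x=1, y=1), (x=0, y=2)
  Distance 7: (x=1, y=0), (x=0, y=1)
  Distance 8: (x=0, y=0)
Total reachable: 28 (grid has 28 open cells total)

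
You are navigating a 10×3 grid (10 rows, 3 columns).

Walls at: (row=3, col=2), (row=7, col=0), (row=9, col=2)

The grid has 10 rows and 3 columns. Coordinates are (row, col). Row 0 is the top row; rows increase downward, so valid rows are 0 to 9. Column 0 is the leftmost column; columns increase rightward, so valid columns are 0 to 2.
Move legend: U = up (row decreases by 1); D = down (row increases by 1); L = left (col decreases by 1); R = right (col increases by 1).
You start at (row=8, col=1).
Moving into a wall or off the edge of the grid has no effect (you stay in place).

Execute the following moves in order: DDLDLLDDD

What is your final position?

Answer: Final position: (row=9, col=0)

Derivation:
Start: (row=8, col=1)
  D (down): (row=8, col=1) -> (row=9, col=1)
  D (down): blocked, stay at (row=9, col=1)
  L (left): (row=9, col=1) -> (row=9, col=0)
  D (down): blocked, stay at (row=9, col=0)
  L (left): blocked, stay at (row=9, col=0)
  L (left): blocked, stay at (row=9, col=0)
  [×3]D (down): blocked, stay at (row=9, col=0)
Final: (row=9, col=0)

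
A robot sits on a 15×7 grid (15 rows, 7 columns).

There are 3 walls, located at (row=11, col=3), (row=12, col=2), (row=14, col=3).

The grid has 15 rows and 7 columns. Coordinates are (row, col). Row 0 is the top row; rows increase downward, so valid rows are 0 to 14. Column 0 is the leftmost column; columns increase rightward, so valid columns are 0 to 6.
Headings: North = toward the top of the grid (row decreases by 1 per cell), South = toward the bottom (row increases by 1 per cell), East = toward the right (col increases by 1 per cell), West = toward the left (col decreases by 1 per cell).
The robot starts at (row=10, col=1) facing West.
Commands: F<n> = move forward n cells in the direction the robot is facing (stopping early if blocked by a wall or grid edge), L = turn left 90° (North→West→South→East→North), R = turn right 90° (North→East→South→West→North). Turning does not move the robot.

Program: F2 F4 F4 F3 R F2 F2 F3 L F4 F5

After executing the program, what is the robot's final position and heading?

Start: (row=10, col=1), facing West
  F2: move forward 1/2 (blocked), now at (row=10, col=0)
  F4: move forward 0/4 (blocked), now at (row=10, col=0)
  F4: move forward 0/4 (blocked), now at (row=10, col=0)
  F3: move forward 0/3 (blocked), now at (row=10, col=0)
  R: turn right, now facing North
  F2: move forward 2, now at (row=8, col=0)
  F2: move forward 2, now at (row=6, col=0)
  F3: move forward 3, now at (row=3, col=0)
  L: turn left, now facing West
  F4: move forward 0/4 (blocked), now at (row=3, col=0)
  F5: move forward 0/5 (blocked), now at (row=3, col=0)
Final: (row=3, col=0), facing West

Answer: Final position: (row=3, col=0), facing West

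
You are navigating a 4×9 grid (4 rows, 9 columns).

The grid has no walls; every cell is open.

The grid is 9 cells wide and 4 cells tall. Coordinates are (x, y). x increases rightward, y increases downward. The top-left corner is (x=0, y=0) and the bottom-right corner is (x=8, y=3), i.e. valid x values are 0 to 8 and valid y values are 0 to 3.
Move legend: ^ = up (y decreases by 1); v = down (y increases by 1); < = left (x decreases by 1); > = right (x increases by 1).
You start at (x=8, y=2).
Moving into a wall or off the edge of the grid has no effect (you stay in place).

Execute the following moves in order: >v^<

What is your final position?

Answer: Final position: (x=7, y=2)

Derivation:
Start: (x=8, y=2)
  > (right): blocked, stay at (x=8, y=2)
  v (down): (x=8, y=2) -> (x=8, y=3)
  ^ (up): (x=8, y=3) -> (x=8, y=2)
  < (left): (x=8, y=2) -> (x=7, y=2)
Final: (x=7, y=2)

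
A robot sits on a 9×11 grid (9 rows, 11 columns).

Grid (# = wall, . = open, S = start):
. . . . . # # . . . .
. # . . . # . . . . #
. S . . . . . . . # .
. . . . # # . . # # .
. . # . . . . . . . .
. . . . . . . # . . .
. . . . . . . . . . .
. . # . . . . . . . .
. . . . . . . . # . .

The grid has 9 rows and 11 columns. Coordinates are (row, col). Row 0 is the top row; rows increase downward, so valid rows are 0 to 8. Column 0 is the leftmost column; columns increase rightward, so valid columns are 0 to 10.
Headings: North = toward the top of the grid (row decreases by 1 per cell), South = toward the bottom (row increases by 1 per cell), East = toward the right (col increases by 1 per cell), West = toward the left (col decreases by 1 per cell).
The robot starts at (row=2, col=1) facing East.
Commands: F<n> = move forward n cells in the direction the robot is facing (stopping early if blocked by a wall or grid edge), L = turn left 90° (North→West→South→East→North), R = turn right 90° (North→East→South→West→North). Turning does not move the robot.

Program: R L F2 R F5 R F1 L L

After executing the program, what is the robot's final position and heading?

Answer: Final position: (row=7, col=3), facing East

Derivation:
Start: (row=2, col=1), facing East
  R: turn right, now facing South
  L: turn left, now facing East
  F2: move forward 2, now at (row=2, col=3)
  R: turn right, now facing South
  F5: move forward 5, now at (row=7, col=3)
  R: turn right, now facing West
  F1: move forward 0/1 (blocked), now at (row=7, col=3)
  L: turn left, now facing South
  L: turn left, now facing East
Final: (row=7, col=3), facing East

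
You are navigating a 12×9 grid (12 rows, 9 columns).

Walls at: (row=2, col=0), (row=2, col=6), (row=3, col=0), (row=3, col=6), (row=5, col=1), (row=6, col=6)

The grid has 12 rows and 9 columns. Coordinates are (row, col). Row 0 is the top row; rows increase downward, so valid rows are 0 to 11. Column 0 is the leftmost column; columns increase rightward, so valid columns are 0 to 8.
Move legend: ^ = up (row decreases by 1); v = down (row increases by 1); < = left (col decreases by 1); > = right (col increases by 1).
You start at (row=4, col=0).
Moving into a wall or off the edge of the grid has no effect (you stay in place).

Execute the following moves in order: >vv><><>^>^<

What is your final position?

Answer: Final position: (row=2, col=2)

Derivation:
Start: (row=4, col=0)
  > (right): (row=4, col=0) -> (row=4, col=1)
  v (down): blocked, stay at (row=4, col=1)
  v (down): blocked, stay at (row=4, col=1)
  > (right): (row=4, col=1) -> (row=4, col=2)
  < (left): (row=4, col=2) -> (row=4, col=1)
  > (right): (row=4, col=1) -> (row=4, col=2)
  < (left): (row=4, col=2) -> (row=4, col=1)
  > (right): (row=4, col=1) -> (row=4, col=2)
  ^ (up): (row=4, col=2) -> (row=3, col=2)
  > (right): (row=3, col=2) -> (row=3, col=3)
  ^ (up): (row=3, col=3) -> (row=2, col=3)
  < (left): (row=2, col=3) -> (row=2, col=2)
Final: (row=2, col=2)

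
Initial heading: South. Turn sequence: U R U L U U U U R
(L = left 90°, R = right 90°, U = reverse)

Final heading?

Answer: Final heading: West

Derivation:
Start: South
  U (U-turn (180°)) -> North
  R (right (90° clockwise)) -> East
  U (U-turn (180°)) -> West
  L (left (90° counter-clockwise)) -> South
  U (U-turn (180°)) -> North
  U (U-turn (180°)) -> South
  U (U-turn (180°)) -> North
  U (U-turn (180°)) -> South
  R (right (90° clockwise)) -> West
Final: West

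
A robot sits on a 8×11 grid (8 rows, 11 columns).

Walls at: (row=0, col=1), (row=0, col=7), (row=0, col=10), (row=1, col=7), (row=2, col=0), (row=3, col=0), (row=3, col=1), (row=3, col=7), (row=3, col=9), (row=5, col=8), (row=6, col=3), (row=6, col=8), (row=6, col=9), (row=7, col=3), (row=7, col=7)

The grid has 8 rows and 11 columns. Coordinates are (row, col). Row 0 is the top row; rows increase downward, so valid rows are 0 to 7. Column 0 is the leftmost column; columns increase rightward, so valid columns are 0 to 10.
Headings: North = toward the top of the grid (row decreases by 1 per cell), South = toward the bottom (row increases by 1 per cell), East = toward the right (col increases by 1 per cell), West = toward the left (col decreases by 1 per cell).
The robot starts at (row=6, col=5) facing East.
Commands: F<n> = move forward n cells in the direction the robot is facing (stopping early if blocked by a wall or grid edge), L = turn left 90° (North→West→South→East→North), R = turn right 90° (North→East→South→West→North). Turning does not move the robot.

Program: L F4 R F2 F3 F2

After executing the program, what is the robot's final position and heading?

Start: (row=6, col=5), facing East
  L: turn left, now facing North
  F4: move forward 4, now at (row=2, col=5)
  R: turn right, now facing East
  F2: move forward 2, now at (row=2, col=7)
  F3: move forward 3, now at (row=2, col=10)
  F2: move forward 0/2 (blocked), now at (row=2, col=10)
Final: (row=2, col=10), facing East

Answer: Final position: (row=2, col=10), facing East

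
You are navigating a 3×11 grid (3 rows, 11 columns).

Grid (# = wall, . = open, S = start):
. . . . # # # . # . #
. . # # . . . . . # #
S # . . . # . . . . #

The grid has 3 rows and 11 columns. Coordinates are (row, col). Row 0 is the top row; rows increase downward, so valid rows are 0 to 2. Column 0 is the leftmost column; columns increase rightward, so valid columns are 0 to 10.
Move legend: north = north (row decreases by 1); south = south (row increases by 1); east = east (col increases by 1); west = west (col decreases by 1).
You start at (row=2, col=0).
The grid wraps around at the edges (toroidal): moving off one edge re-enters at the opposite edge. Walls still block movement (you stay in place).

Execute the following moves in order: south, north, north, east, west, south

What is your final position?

Answer: Final position: (row=2, col=0)

Derivation:
Start: (row=2, col=0)
  south (south): (row=2, col=0) -> (row=0, col=0)
  north (north): (row=0, col=0) -> (row=2, col=0)
  north (north): (row=2, col=0) -> (row=1, col=0)
  east (east): (row=1, col=0) -> (row=1, col=1)
  west (west): (row=1, col=1) -> (row=1, col=0)
  south (south): (row=1, col=0) -> (row=2, col=0)
Final: (row=2, col=0)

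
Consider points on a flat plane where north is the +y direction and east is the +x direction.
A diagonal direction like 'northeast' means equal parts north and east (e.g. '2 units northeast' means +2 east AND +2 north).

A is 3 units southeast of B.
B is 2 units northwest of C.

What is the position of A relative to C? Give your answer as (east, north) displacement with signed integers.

Place C at the origin (east=0, north=0).
  B is 2 units northwest of C: delta (east=-2, north=+2); B at (east=-2, north=2).
  A is 3 units southeast of B: delta (east=+3, north=-3); A at (east=1, north=-1).
Therefore A relative to C: (east=1, north=-1).

Answer: A is at (east=1, north=-1) relative to C.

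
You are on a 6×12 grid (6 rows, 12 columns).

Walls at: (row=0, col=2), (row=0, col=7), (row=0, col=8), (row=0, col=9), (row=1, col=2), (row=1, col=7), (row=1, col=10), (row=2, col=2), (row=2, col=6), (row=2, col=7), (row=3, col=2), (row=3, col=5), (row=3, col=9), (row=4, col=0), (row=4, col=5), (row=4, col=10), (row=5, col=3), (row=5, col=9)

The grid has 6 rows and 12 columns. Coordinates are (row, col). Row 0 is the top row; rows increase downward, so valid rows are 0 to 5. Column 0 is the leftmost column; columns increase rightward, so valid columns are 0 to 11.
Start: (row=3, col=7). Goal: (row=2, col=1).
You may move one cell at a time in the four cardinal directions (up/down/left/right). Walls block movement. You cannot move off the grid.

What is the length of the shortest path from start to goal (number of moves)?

Answer: Shortest path length: 11

Derivation:
BFS from (row=3, col=7) until reaching (row=2, col=1):
  Distance 0: (row=3, col=7)
  Distance 1: (row=3, col=6), (row=3, col=8), (row=4, col=7)
  Distance 2: (row=2, col=8), (row=4, col=6), (row=4, col=8), (row=5, col=7)
  Distance 3: (row=1, col=8), (row=2, col=9), (row=4, col=9), (row=5, col=6), (row=5, col=8)
  Distance 4: (row=1, col=9), (row=2, col=10), (row=5, col=5)
  Distance 5: (row=2, col=11), (row=3, col=10), (row=5, col=4)
  Distance 6: (row=1, col=11), (row=3, col=11), (row=4, col=4)
  Distance 7: (row=0, col=11), (row=3, col=4), (row=4, col=3), (row=4, col=11)
  Distance 8: (row=0, col=10), (row=2, col=4), (row=3, col=3), (row=4, col=2), (row=5, col=11)
  Distance 9: (row=1, col=4), (row=2, col=3), (row=2, col=5), (row=4, col=1), (row=5, col=2), (row=5, col=10)
  Distance 10: (row=0, col=4), (row=1, col=3), (row=1, col=5), (row=3, col=1), (row=5, col=1)
  Distance 11: (row=0, col=3), (row=0, col=5), (row=1, col=6), (row=2, col=1), (row=3, col=0), (row=5, col=0)  <- goal reached here
One shortest path (11 moves): (row=3, col=7) -> (row=3, col=6) -> (row=4, col=6) -> (row=5, col=6) -> (row=5, col=5) -> (row=5, col=4) -> (row=4, col=4) -> (row=4, col=3) -> (row=4, col=2) -> (row=4, col=1) -> (row=3, col=1) -> (row=2, col=1)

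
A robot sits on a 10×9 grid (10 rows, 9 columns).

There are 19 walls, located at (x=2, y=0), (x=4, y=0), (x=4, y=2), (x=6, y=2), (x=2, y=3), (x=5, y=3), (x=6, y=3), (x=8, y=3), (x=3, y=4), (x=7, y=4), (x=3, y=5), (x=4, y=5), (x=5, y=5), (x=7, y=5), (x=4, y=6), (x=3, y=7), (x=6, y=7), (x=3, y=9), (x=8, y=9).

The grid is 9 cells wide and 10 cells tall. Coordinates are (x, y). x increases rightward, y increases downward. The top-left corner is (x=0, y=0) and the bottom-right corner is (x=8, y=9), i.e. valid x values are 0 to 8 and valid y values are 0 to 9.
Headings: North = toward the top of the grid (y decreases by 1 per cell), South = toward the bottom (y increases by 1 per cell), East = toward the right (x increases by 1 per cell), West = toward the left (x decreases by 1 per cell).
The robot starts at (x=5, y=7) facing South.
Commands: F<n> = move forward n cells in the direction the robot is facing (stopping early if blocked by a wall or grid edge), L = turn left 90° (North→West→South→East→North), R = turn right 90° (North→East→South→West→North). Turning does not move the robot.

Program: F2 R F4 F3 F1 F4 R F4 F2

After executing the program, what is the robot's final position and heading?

Start: (x=5, y=7), facing South
  F2: move forward 2, now at (x=5, y=9)
  R: turn right, now facing West
  F4: move forward 1/4 (blocked), now at (x=4, y=9)
  F3: move forward 0/3 (blocked), now at (x=4, y=9)
  F1: move forward 0/1 (blocked), now at (x=4, y=9)
  F4: move forward 0/4 (blocked), now at (x=4, y=9)
  R: turn right, now facing North
  F4: move forward 2/4 (blocked), now at (x=4, y=7)
  F2: move forward 0/2 (blocked), now at (x=4, y=7)
Final: (x=4, y=7), facing North

Answer: Final position: (x=4, y=7), facing North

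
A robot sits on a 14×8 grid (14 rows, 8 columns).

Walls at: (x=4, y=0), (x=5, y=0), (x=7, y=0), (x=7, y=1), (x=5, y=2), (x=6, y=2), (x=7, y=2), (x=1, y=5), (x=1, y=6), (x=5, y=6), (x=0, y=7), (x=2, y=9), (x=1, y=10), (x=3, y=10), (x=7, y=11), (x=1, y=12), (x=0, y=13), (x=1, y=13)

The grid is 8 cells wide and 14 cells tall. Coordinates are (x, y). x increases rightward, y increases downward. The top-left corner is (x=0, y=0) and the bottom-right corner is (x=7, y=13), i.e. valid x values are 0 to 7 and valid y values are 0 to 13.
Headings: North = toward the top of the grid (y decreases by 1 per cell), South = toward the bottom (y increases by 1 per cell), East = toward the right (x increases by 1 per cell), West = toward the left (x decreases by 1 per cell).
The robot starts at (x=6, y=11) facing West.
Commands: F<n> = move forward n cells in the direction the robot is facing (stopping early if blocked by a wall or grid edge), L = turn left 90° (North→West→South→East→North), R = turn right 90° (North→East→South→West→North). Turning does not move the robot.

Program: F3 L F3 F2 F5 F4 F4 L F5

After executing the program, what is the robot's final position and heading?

Start: (x=6, y=11), facing West
  F3: move forward 3, now at (x=3, y=11)
  L: turn left, now facing South
  F3: move forward 2/3 (blocked), now at (x=3, y=13)
  F2: move forward 0/2 (blocked), now at (x=3, y=13)
  F5: move forward 0/5 (blocked), now at (x=3, y=13)
  F4: move forward 0/4 (blocked), now at (x=3, y=13)
  F4: move forward 0/4 (blocked), now at (x=3, y=13)
  L: turn left, now facing East
  F5: move forward 4/5 (blocked), now at (x=7, y=13)
Final: (x=7, y=13), facing East

Answer: Final position: (x=7, y=13), facing East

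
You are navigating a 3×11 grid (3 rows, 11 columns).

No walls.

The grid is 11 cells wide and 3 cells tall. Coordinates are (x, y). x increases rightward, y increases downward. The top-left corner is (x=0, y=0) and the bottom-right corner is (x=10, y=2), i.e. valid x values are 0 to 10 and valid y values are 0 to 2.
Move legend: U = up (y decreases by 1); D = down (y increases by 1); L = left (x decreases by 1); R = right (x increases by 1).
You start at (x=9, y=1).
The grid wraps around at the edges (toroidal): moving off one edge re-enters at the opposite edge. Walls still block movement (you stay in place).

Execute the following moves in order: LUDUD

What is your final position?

Answer: Final position: (x=8, y=1)

Derivation:
Start: (x=9, y=1)
  L (left): (x=9, y=1) -> (x=8, y=1)
  U (up): (x=8, y=1) -> (x=8, y=0)
  D (down): (x=8, y=0) -> (x=8, y=1)
  U (up): (x=8, y=1) -> (x=8, y=0)
  D (down): (x=8, y=0) -> (x=8, y=1)
Final: (x=8, y=1)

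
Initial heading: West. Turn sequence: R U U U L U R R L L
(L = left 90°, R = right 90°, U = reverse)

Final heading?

Start: West
  R (right (90° clockwise)) -> North
  U (U-turn (180°)) -> South
  U (U-turn (180°)) -> North
  U (U-turn (180°)) -> South
  L (left (90° counter-clockwise)) -> East
  U (U-turn (180°)) -> West
  R (right (90° clockwise)) -> North
  R (right (90° clockwise)) -> East
  L (left (90° counter-clockwise)) -> North
  L (left (90° counter-clockwise)) -> West
Final: West

Answer: Final heading: West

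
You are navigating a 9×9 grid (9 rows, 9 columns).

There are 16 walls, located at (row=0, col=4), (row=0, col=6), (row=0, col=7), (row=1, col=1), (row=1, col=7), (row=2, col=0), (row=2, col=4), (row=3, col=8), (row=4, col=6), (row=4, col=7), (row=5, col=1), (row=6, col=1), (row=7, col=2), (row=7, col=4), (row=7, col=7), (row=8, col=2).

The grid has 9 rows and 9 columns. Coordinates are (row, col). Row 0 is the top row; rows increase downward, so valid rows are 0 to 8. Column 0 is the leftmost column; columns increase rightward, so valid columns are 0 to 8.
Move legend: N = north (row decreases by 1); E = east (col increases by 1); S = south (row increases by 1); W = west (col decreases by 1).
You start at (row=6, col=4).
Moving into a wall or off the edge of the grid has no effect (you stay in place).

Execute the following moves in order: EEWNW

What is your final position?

Answer: Final position: (row=5, col=4)

Derivation:
Start: (row=6, col=4)
  E (east): (row=6, col=4) -> (row=6, col=5)
  E (east): (row=6, col=5) -> (row=6, col=6)
  W (west): (row=6, col=6) -> (row=6, col=5)
  N (north): (row=6, col=5) -> (row=5, col=5)
  W (west): (row=5, col=5) -> (row=5, col=4)
Final: (row=5, col=4)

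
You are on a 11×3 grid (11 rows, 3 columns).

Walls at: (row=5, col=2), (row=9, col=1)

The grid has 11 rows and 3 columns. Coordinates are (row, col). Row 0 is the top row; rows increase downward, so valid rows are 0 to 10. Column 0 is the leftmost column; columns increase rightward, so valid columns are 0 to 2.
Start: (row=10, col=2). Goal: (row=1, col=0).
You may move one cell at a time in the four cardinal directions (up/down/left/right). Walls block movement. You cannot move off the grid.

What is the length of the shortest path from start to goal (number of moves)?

BFS from (row=10, col=2) until reaching (row=1, col=0):
  Distance 0: (row=10, col=2)
  Distance 1: (row=9, col=2), (row=10, col=1)
  Distance 2: (row=8, col=2), (row=10, col=0)
  Distance 3: (row=7, col=2), (row=8, col=1), (row=9, col=0)
  Distance 4: (row=6, col=2), (row=7, col=1), (row=8, col=0)
  Distance 5: (row=6, col=1), (row=7, col=0)
  Distance 6: (row=5, col=1), (row=6, col=0)
  Distance 7: (row=4, col=1), (row=5, col=0)
  Distance 8: (row=3, col=1), (row=4, col=0), (row=4, col=2)
  Distance 9: (row=2, col=1), (row=3, col=0), (row=3, col=2)
  Distance 10: (row=1, col=1), (row=2, col=0), (row=2, col=2)
  Distance 11: (row=0, col=1), (row=1, col=0), (row=1, col=2)  <- goal reached here
One shortest path (11 moves): (row=10, col=2) -> (row=10, col=1) -> (row=10, col=0) -> (row=9, col=0) -> (row=8, col=0) -> (row=7, col=0) -> (row=6, col=0) -> (row=5, col=0) -> (row=4, col=0) -> (row=3, col=0) -> (row=2, col=0) -> (row=1, col=0)

Answer: Shortest path length: 11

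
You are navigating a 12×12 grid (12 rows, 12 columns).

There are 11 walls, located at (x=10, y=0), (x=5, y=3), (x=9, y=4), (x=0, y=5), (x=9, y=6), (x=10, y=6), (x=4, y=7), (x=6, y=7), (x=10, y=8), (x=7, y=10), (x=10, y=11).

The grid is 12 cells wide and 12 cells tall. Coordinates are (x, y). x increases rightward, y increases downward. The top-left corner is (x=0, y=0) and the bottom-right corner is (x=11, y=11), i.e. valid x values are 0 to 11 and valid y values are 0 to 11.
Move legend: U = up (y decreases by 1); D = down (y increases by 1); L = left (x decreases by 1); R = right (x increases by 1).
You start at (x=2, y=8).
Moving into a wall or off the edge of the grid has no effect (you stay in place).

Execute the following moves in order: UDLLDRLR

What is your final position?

Start: (x=2, y=8)
  U (up): (x=2, y=8) -> (x=2, y=7)
  D (down): (x=2, y=7) -> (x=2, y=8)
  L (left): (x=2, y=8) -> (x=1, y=8)
  L (left): (x=1, y=8) -> (x=0, y=8)
  D (down): (x=0, y=8) -> (x=0, y=9)
  R (right): (x=0, y=9) -> (x=1, y=9)
  L (left): (x=1, y=9) -> (x=0, y=9)
  R (right): (x=0, y=9) -> (x=1, y=9)
Final: (x=1, y=9)

Answer: Final position: (x=1, y=9)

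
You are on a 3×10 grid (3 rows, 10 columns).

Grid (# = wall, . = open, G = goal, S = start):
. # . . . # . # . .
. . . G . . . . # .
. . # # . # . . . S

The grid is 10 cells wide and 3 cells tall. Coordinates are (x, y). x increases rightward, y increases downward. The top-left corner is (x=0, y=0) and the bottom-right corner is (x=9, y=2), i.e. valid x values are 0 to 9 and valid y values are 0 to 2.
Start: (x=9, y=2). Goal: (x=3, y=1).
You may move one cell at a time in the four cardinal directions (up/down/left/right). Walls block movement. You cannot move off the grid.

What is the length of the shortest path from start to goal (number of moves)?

BFS from (x=9, y=2) until reaching (x=3, y=1):
  Distance 0: (x=9, y=2)
  Distance 1: (x=9, y=1), (x=8, y=2)
  Distance 2: (x=9, y=0), (x=7, y=2)
  Distance 3: (x=8, y=0), (x=7, y=1), (x=6, y=2)
  Distance 4: (x=6, y=1)
  Distance 5: (x=6, y=0), (x=5, y=1)
  Distance 6: (x=4, y=1)
  Distance 7: (x=4, y=0), (x=3, y=1), (x=4, y=2)  <- goal reached here
One shortest path (7 moves): (x=9, y=2) -> (x=8, y=2) -> (x=7, y=2) -> (x=6, y=2) -> (x=6, y=1) -> (x=5, y=1) -> (x=4, y=1) -> (x=3, y=1)

Answer: Shortest path length: 7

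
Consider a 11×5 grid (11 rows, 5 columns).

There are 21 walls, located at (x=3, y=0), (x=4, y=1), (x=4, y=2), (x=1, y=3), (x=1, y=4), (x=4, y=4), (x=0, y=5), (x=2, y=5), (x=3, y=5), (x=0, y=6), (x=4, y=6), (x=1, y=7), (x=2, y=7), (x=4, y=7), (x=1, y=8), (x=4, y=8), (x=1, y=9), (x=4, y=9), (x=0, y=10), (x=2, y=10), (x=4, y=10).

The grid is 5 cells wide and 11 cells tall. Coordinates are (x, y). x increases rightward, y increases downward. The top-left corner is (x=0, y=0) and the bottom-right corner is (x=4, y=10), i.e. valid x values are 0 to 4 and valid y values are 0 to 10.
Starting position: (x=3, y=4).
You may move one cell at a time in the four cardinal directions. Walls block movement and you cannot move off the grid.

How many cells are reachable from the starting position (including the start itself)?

BFS flood-fill from (x=3, y=4):
  Distance 0: (x=3, y=4)
  Distance 1: (x=3, y=3), (x=2, y=4)
  Distance 2: (x=3, y=2), (x=2, y=3), (x=4, y=3)
  Distance 3: (x=3, y=1), (x=2, y=2)
  Distance 4: (x=2, y=1), (x=1, y=2)
  Distance 5: (x=2, y=0), (x=1, y=1), (x=0, y=2)
  Distance 6: (x=1, y=0), (x=0, y=1), (x=0, y=3)
  Distance 7: (x=0, y=0), (x=0, y=4)
Total reachable: 18 (grid has 34 open cells total)

Answer: Reachable cells: 18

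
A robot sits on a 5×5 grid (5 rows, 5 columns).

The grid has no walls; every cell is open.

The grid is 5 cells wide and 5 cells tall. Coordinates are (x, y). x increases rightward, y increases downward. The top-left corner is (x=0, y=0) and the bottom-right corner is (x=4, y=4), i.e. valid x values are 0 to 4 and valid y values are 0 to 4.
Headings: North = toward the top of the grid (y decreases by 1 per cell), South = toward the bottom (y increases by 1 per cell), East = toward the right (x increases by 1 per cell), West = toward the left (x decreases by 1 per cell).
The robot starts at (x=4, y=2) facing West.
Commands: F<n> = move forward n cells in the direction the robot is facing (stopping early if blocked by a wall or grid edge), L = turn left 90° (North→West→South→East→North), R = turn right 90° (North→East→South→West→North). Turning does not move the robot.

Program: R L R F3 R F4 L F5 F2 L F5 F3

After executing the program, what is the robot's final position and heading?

Answer: Final position: (x=0, y=0), facing West

Derivation:
Start: (x=4, y=2), facing West
  R: turn right, now facing North
  L: turn left, now facing West
  R: turn right, now facing North
  F3: move forward 2/3 (blocked), now at (x=4, y=0)
  R: turn right, now facing East
  F4: move forward 0/4 (blocked), now at (x=4, y=0)
  L: turn left, now facing North
  F5: move forward 0/5 (blocked), now at (x=4, y=0)
  F2: move forward 0/2 (blocked), now at (x=4, y=0)
  L: turn left, now facing West
  F5: move forward 4/5 (blocked), now at (x=0, y=0)
  F3: move forward 0/3 (blocked), now at (x=0, y=0)
Final: (x=0, y=0), facing West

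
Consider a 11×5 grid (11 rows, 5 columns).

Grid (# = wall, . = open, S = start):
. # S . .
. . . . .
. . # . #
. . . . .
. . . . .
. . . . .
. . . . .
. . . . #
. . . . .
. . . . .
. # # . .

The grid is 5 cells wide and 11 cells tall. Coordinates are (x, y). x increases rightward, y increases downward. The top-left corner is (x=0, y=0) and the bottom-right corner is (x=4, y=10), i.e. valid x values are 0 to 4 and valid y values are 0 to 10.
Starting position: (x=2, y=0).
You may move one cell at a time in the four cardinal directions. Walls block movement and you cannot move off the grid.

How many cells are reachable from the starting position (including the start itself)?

Answer: Reachable cells: 49

Derivation:
BFS flood-fill from (x=2, y=0):
  Distance 0: (x=2, y=0)
  Distance 1: (x=3, y=0), (x=2, y=1)
  Distance 2: (x=4, y=0), (x=1, y=1), (x=3, y=1)
  Distance 3: (x=0, y=1), (x=4, y=1), (x=1, y=2), (x=3, y=2)
  Distance 4: (x=0, y=0), (x=0, y=2), (x=1, y=3), (x=3, y=3)
  Distance 5: (x=0, y=3), (x=2, y=3), (x=4, y=3), (x=1, y=4), (x=3, y=4)
  Distance 6: (x=0, y=4), (x=2, y=4), (x=4, y=4), (x=1, y=5), (x=3, y=5)
  Distance 7: (x=0, y=5), (x=2, y=5), (x=4, y=5), (x=1, y=6), (x=3, y=6)
  Distance 8: (x=0, y=6), (x=2, y=6), (x=4, y=6), (x=1, y=7), (x=3, y=7)
  Distance 9: (x=0, y=7), (x=2, y=7), (x=1, y=8), (x=3, y=8)
  Distance 10: (x=0, y=8), (x=2, y=8), (x=4, y=8), (x=1, y=9), (x=3, y=9)
  Distance 11: (x=0, y=9), (x=2, y=9), (x=4, y=9), (x=3, y=10)
  Distance 12: (x=0, y=10), (x=4, y=10)
Total reachable: 49 (grid has 49 open cells total)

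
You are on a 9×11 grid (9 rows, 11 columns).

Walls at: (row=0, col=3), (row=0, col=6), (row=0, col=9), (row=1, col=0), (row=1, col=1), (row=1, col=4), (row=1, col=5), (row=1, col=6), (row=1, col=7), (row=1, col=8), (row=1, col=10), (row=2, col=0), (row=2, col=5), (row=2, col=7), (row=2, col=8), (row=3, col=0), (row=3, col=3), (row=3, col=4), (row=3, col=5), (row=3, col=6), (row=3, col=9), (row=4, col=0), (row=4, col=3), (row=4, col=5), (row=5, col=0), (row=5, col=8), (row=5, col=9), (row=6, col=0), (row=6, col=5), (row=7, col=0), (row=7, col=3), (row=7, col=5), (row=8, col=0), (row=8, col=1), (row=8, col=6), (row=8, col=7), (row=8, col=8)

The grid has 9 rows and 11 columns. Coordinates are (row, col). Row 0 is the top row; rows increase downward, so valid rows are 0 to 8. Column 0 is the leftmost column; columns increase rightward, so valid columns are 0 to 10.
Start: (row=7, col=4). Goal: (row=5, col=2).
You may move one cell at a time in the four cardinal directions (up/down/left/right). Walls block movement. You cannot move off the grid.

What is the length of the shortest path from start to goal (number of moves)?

BFS from (row=7, col=4) until reaching (row=5, col=2):
  Distance 0: (row=7, col=4)
  Distance 1: (row=6, col=4), (row=8, col=4)
  Distance 2: (row=5, col=4), (row=6, col=3), (row=8, col=3), (row=8, col=5)
  Distance 3: (row=4, col=4), (row=5, col=3), (row=5, col=5), (row=6, col=2), (row=8, col=2)
  Distance 4: (row=5, col=2), (row=5, col=6), (row=6, col=1), (row=7, col=2)  <- goal reached here
One shortest path (4 moves): (row=7, col=4) -> (row=6, col=4) -> (row=6, col=3) -> (row=6, col=2) -> (row=5, col=2)

Answer: Shortest path length: 4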